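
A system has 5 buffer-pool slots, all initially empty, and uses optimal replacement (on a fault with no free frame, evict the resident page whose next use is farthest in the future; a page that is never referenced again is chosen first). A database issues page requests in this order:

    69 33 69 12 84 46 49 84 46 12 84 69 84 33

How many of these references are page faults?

7

69 → miss, frames [69]
33 → miss, frames [69, 33]
69 → hit
12 → miss, frames [69, 33, 12]
84 → miss, frames [69, 33, 12, 84]
46 → miss, frames [69, 33, 12, 84, 46]
49 → miss, evict 33, frames [69, 12, 84, 46, 49]
84 → hit
46 → hit
12 → hit
84 → hit
69 → hit
84 → hit
33 → miss, evict 49, frames [69, 12, 84, 46, 33]
Page faults: 7.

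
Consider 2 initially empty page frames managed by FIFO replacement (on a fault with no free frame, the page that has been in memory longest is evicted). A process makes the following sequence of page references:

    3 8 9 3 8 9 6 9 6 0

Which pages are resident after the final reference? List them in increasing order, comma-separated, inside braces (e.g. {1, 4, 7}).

3 -> fault, frames [3]
8 -> fault, frames [3, 8]
9 -> fault, evict 3, frames [8, 9]
3 -> fault, evict 8, frames [9, 3]
8 -> fault, evict 9, frames [3, 8]
9 -> fault, evict 3, frames [8, 9]
6 -> fault, evict 8, frames [9, 6]
9 -> hit
6 -> hit
0 -> fault, evict 9, frames [6, 0]

{0, 6}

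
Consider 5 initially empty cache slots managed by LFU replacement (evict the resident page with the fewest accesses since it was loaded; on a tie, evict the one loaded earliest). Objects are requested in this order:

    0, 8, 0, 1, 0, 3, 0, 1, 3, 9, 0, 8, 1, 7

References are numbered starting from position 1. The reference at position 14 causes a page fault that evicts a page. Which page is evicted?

pos 1: 0 → miss, frames {0}
pos 2: 8 → miss, frames {0,8}
pos 3: 0 → hit
pos 4: 1 → miss, frames {0,8,1}
pos 5: 0 → hit
pos 6: 3 → miss, frames {0,8,1,3}
pos 7: 0 → hit
pos 8: 1 → hit
pos 9: 3 → hit
pos 10: 9 → miss, frames {0,8,1,3,9}
pos 11: 0 → hit
pos 12: 8 → hit
pos 13: 1 → hit
pos 14: 7 → miss, evict 9, frames {0,8,1,3,7}
At position 14, page 9 is evicted.

9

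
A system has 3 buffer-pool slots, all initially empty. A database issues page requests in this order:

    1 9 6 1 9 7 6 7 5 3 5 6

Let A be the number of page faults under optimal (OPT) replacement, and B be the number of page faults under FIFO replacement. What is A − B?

Under OPT: F F F . . F . . F F . . → 6 faults.
Under FIFO: F F F . . F . . F F . F → 7 faults.
A − B = 6 − 7 = -1.

-1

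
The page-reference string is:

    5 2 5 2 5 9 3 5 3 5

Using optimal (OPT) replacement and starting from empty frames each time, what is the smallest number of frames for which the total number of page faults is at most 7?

f=1: 10 faults
f=2: 4 faults
f=3: 4 faults
f=4: 4 faults
Smallest f with faults ≤ 7 is 2.

2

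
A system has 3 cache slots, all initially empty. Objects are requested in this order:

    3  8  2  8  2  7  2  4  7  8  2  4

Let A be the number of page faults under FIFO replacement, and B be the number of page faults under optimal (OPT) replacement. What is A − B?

Under FIFO: F F F . . F . F . F F . → 7 faults.
Under OPT: F F F . . F . F . . F . → 6 faults.
A − B = 7 − 6 = 1.

1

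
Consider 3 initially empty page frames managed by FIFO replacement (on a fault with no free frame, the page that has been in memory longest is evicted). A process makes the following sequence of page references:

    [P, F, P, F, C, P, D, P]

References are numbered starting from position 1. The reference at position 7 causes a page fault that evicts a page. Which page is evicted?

pos 1: P → fault, frames [P]
pos 2: F → fault, frames [P, F]
pos 3: P → hit
pos 4: F → hit
pos 5: C → fault, frames [P, F, C]
pos 6: P → hit
pos 7: D → fault, evict P, frames [F, C, D]
At position 7, page P is evicted.

P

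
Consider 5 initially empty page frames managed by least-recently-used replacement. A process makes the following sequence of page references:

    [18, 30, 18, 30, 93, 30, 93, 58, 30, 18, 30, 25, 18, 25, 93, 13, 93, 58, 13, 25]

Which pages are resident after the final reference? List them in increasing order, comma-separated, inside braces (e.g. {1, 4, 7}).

{13, 18, 25, 58, 93}

18 -> miss, frames [18]
30 -> miss, frames [18, 30]
18 -> hit
30 -> hit
93 -> miss, frames [18, 30, 93]
30 -> hit
93 -> hit
58 -> miss, frames [18, 30, 93, 58]
30 -> hit
18 -> hit
30 -> hit
25 -> miss, frames [93, 58, 18, 30, 25]
18 -> hit
25 -> hit
93 -> hit
13 -> miss, evict 58, frames [30, 18, 25, 93, 13]
93 -> hit
58 -> miss, evict 30, frames [18, 25, 13, 93, 58]
13 -> hit
25 -> hit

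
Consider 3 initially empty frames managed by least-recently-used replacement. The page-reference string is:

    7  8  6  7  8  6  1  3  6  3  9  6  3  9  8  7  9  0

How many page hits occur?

9

7 -> miss, frames {7}
8 -> miss, frames {7,8}
6 -> miss, frames {7,8,6}
7 -> hit
8 -> hit
6 -> hit
1 -> miss, evict 7, frames {8,6,1}
3 -> miss, evict 8, frames {6,1,3}
6 -> hit
3 -> hit
9 -> miss, evict 1, frames {6,3,9}
6 -> hit
3 -> hit
9 -> hit
8 -> miss, evict 6, frames {3,9,8}
7 -> miss, evict 3, frames {9,8,7}
9 -> hit
0 -> miss, evict 8, frames {7,9,0}
Hits: 9.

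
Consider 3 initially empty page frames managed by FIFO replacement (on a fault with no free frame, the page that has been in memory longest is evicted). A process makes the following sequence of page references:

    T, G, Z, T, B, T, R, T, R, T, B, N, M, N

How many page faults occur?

8

T → fault, frames {T}
G → fault, frames {T,G}
Z → fault, frames {T,G,Z}
T → hit
B → fault, evict T, frames {G,Z,B}
T → fault, evict G, frames {Z,B,T}
R → fault, evict Z, frames {B,T,R}
T → hit
R → hit
T → hit
B → hit
N → fault, evict B, frames {T,R,N}
M → fault, evict T, frames {R,N,M}
N → hit
Page faults: 8.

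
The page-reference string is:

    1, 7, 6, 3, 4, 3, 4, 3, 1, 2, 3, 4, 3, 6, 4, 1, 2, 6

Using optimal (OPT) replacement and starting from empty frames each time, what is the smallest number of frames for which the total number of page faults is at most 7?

f=1: 18 faults
f=2: 11 faults
f=3: 8 faults
f=4: 7 faults
f=5: 6 faults
f=6: 6 faults
Smallest f with faults ≤ 7 is 4.

4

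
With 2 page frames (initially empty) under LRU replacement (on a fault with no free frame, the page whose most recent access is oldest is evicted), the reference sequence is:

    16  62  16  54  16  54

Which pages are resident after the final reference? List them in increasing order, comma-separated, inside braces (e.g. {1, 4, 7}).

16 → fault, frames [16]
62 → fault, frames [16, 62]
16 → hit
54 → fault, evict 62, frames [16, 54]
16 → hit
54 → hit

{16, 54}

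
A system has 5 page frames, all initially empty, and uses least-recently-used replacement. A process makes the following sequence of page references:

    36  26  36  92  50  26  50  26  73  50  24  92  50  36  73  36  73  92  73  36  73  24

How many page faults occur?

36 -> fault, frames (36)
26 -> fault, frames (36 26)
36 -> hit
92 -> fault, frames (26 36 92)
50 -> fault, frames (26 36 92 50)
26 -> hit
50 -> hit
26 -> hit
73 -> fault, frames (36 92 50 26 73)
50 -> hit
24 -> fault, evict 36, frames (92 26 73 50 24)
92 -> hit
50 -> hit
36 -> fault, evict 26, frames (73 24 92 50 36)
73 -> hit
36 -> hit
73 -> hit
92 -> hit
73 -> hit
36 -> hit
73 -> hit
24 -> hit
Page faults: 7.

7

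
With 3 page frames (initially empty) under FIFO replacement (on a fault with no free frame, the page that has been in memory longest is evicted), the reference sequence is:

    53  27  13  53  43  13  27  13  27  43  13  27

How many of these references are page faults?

53 → miss, frames (53)
27 → miss, frames (53 27)
13 → miss, frames (53 27 13)
53 → hit
43 → miss, evict 53, frames (27 13 43)
13 → hit
27 → hit
13 → hit
27 → hit
43 → hit
13 → hit
27 → hit
Page faults: 4.

4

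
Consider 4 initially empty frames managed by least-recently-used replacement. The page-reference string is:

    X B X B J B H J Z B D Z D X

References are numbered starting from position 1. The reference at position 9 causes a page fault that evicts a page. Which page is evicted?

pos 1: X: fault, frames {X}
pos 2: B: fault, frames {X,B}
pos 3: X: hit
pos 4: B: hit
pos 5: J: fault, frames {X,B,J}
pos 6: B: hit
pos 7: H: fault, frames {X,J,B,H}
pos 8: J: hit
pos 9: Z: fault, evict X, frames {B,H,J,Z}
At position 9, page X is evicted.

X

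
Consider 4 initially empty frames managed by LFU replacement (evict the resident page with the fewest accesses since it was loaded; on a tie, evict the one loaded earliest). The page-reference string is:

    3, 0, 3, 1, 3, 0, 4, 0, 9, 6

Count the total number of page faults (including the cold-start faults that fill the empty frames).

6

3 -> miss, frames [3]
0 -> miss, frames [3, 0]
3 -> hit
1 -> miss, frames [3, 0, 1]
3 -> hit
0 -> hit
4 -> miss, frames [3, 0, 1, 4]
0 -> hit
9 -> miss, evict 1, frames [3, 0, 4, 9]
6 -> miss, evict 4, frames [3, 0, 9, 6]
Page faults: 6.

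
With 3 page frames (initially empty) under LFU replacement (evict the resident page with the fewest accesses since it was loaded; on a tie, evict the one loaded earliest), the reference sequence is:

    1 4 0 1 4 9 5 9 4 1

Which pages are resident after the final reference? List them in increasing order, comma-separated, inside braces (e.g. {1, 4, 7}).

1 → miss, frames [1]
4 → miss, frames [1, 4]
0 → miss, frames [1, 4, 0]
1 → hit
4 → hit
9 → miss, evict 0, frames [1, 4, 9]
5 → miss, evict 9, frames [1, 4, 5]
9 → miss, evict 5, frames [1, 4, 9]
4 → hit
1 → hit

{1, 4, 9}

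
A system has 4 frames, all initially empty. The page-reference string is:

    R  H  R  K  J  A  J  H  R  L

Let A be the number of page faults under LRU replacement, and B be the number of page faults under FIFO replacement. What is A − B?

1

Under LRU: F F . F F F . F F F → 8 faults.
Under FIFO: F F . F F F . . F F → 7 faults.
A − B = 8 − 7 = 1.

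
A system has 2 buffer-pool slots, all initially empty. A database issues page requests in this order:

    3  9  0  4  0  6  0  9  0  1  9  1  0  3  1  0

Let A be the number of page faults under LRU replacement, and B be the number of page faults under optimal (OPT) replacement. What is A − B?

2

Under LRU: F F F F . F . F . F F . F F F F → 12 faults.
Under OPT: F F F F . F . F . F . . F F . F → 10 faults.
A − B = 12 − 10 = 2.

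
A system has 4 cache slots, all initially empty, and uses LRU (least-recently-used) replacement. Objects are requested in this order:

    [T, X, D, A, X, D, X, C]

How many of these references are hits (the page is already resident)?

T -> miss, frames (T)
X -> miss, frames (T X)
D -> miss, frames (T X D)
A -> miss, frames (T X D A)
X -> hit
D -> hit
X -> hit
C -> miss, evict T, frames (A D X C)
Hits: 3.

3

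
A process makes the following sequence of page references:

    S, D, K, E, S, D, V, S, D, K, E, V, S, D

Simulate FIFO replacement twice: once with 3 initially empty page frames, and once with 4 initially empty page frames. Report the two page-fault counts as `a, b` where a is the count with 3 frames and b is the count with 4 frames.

11, 12

3 frames: F F F F F F F . . F F . F F → 11 faults.
4 frames: F F F F . . F F F F F F F F → 12 faults.
12 > 11: adding a frame increased faults — Belady's anomaly.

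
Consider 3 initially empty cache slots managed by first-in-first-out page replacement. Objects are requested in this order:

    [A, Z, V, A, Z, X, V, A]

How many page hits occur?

A: fault, frames [A]
Z: fault, frames [A, Z]
V: fault, frames [A, Z, V]
A: hit
Z: hit
X: fault, evict A, frames [Z, V, X]
V: hit
A: fault, evict Z, frames [V, X, A]
Hits: 3.

3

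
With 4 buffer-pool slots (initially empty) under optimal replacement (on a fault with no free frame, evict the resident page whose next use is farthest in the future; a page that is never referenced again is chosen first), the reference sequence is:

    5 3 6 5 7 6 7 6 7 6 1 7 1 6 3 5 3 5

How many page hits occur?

12

5 → fault, frames [5]
3 → fault, frames [5, 3]
6 → fault, frames [5, 3, 6]
5 → hit
7 → fault, frames [5, 3, 6, 7]
6 → hit
7 → hit
6 → hit
7 → hit
6 → hit
1 → fault, evict 5, frames [3, 6, 7, 1]
7 → hit
1 → hit
6 → hit
3 → hit
5 → fault, evict 1, frames [3, 6, 7, 5]
3 → hit
5 → hit
Hits: 12.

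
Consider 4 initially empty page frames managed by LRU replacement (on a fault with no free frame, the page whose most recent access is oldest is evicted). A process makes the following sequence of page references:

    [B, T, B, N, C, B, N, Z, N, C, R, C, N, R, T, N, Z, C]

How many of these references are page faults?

9

B → fault, frames [B]
T → fault, frames [B, T]
B → hit
N → fault, frames [T, B, N]
C → fault, frames [T, B, N, C]
B → hit
N → hit
Z → fault, evict T, frames [C, B, N, Z]
N → hit
C → hit
R → fault, evict B, frames [Z, N, C, R]
C → hit
N → hit
R → hit
T → fault, evict Z, frames [C, N, R, T]
N → hit
Z → fault, evict C, frames [R, T, N, Z]
C → fault, evict R, frames [T, N, Z, C]
Page faults: 9.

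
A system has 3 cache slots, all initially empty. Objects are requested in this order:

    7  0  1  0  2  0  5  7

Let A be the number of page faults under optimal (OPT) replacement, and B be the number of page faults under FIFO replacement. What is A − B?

-1

Under OPT: F F F . F . F . → 5 faults.
Under FIFO: F F F . F . F F → 6 faults.
A − B = 5 − 6 = -1.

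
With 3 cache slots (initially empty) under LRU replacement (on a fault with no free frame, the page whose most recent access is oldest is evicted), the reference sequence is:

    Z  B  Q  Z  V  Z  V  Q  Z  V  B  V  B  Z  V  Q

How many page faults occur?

6

Z -> miss, frames (Z)
B -> miss, frames (Z B)
Q -> miss, frames (Z B Q)
Z -> hit
V -> miss, evict B, frames (Q Z V)
Z -> hit
V -> hit
Q -> hit
Z -> hit
V -> hit
B -> miss, evict Q, frames (Z V B)
V -> hit
B -> hit
Z -> hit
V -> hit
Q -> miss, evict B, frames (Z V Q)
Page faults: 6.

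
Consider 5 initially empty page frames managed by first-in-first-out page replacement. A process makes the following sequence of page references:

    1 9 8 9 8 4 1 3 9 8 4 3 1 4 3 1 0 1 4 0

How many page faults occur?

7

1 -> fault, frames {1}
9 -> fault, frames {1,9}
8 -> fault, frames {1,9,8}
9 -> hit
8 -> hit
4 -> fault, frames {1,9,8,4}
1 -> hit
3 -> fault, frames {1,9,8,4,3}
9 -> hit
8 -> hit
4 -> hit
3 -> hit
1 -> hit
4 -> hit
3 -> hit
1 -> hit
0 -> fault, evict 1, frames {9,8,4,3,0}
1 -> fault, evict 9, frames {8,4,3,0,1}
4 -> hit
0 -> hit
Page faults: 7.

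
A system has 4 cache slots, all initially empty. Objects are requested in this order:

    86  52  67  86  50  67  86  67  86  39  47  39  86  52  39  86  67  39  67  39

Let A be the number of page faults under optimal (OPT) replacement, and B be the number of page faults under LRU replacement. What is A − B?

-1

Under OPT: F F F . F . . . . F F . . . . . F . . . → 7 faults.
Under LRU: F F F . F . . . . F F . . F . . F . . . → 8 faults.
A − B = 7 − 8 = -1.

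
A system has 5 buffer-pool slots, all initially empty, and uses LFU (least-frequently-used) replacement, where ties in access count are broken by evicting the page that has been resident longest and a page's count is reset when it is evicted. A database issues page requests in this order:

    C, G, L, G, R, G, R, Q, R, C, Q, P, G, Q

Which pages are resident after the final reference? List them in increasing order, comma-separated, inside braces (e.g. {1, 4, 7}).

C -> miss, frames {C}
G -> miss, frames {C,G}
L -> miss, frames {C,G,L}
G -> hit
R -> miss, frames {C,G,L,R}
G -> hit
R -> hit
Q -> miss, frames {C,G,L,R,Q}
R -> hit
C -> hit
Q -> hit
P -> miss, evict L, frames {C,G,R,Q,P}
G -> hit
Q -> hit

{C, G, P, Q, R}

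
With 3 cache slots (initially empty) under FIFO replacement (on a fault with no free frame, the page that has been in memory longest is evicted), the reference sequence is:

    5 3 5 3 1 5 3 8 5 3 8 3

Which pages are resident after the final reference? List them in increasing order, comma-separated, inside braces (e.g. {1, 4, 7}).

{3, 5, 8}

5 -> miss, frames (5)
3 -> miss, frames (5 3)
5 -> hit
3 -> hit
1 -> miss, frames (5 3 1)
5 -> hit
3 -> hit
8 -> miss, evict 5, frames (3 1 8)
5 -> miss, evict 3, frames (1 8 5)
3 -> miss, evict 1, frames (8 5 3)
8 -> hit
3 -> hit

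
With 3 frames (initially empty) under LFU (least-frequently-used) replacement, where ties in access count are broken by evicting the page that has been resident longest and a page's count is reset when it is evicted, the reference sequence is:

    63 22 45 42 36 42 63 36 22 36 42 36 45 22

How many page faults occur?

63 → miss, frames [63]
22 → miss, frames [63, 22]
45 → miss, frames [63, 22, 45]
42 → miss, evict 63, frames [22, 45, 42]
36 → miss, evict 22, frames [45, 42, 36]
42 → hit
63 → miss, evict 45, frames [42, 36, 63]
36 → hit
22 → miss, evict 63, frames [42, 36, 22]
36 → hit
42 → hit
36 → hit
45 → miss, evict 22, frames [42, 36, 45]
22 → miss, evict 45, frames [42, 36, 22]
Page faults: 9.

9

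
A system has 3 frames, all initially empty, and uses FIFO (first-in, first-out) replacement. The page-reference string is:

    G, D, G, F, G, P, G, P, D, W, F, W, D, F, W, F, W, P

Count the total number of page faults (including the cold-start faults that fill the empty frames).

9

G -> miss, frames [G]
D -> miss, frames [G, D]
G -> hit
F -> miss, frames [G, D, F]
G -> hit
P -> miss, evict G, frames [D, F, P]
G -> miss, evict D, frames [F, P, G]
P -> hit
D -> miss, evict F, frames [P, G, D]
W -> miss, evict P, frames [G, D, W]
F -> miss, evict G, frames [D, W, F]
W -> hit
D -> hit
F -> hit
W -> hit
F -> hit
W -> hit
P -> miss, evict D, frames [W, F, P]
Page faults: 9.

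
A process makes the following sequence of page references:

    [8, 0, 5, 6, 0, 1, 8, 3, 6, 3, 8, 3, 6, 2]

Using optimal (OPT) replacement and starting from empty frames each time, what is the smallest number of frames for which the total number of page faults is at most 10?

f=1: 14 faults
f=2: 10 faults
f=3: 7 faults
f=4: 7 faults
f=5: 7 faults
f=6: 7 faults
f=7: 7 faults
Smallest f with faults ≤ 10 is 2.

2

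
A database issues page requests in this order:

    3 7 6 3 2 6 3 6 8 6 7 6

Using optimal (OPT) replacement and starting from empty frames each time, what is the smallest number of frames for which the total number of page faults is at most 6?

f=1: 12 faults
f=2: 7 faults
f=3: 6 faults
f=4: 5 faults
f=5: 5 faults
Smallest f with faults ≤ 6 is 3.

3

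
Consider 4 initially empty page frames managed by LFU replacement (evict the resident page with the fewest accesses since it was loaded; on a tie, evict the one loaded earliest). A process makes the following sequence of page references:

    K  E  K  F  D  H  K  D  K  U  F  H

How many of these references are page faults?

8

K: miss, frames {K}
E: miss, frames {K,E}
K: hit
F: miss, frames {K,E,F}
D: miss, frames {K,E,F,D}
H: miss, evict E, frames {K,F,D,H}
K: hit
D: hit
K: hit
U: miss, evict F, frames {K,D,H,U}
F: miss, evict H, frames {K,D,U,F}
H: miss, evict U, frames {K,D,F,H}
Page faults: 8.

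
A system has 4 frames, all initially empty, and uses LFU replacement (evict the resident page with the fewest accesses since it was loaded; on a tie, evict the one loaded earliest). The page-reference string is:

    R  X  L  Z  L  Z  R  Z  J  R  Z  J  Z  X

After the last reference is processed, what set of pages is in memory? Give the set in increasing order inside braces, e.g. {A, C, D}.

{J, R, X, Z}

R → fault, frames {R}
X → fault, frames {R,X}
L → fault, frames {R,X,L}
Z → fault, frames {R,X,L,Z}
L → hit
Z → hit
R → hit
Z → hit
J → fault, evict X, frames {R,L,Z,J}
R → hit
Z → hit
J → hit
Z → hit
X → fault, evict L, frames {R,Z,J,X}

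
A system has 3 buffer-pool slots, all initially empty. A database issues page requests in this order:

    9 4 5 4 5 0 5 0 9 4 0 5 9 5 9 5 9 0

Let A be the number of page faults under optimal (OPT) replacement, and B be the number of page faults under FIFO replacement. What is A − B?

-2

Under OPT: F F F . . F . . . F . . F . . . . . → 6 faults.
Under FIFO: F F F . . F . . F F . F . . . . . F → 8 faults.
A − B = 6 − 8 = -2.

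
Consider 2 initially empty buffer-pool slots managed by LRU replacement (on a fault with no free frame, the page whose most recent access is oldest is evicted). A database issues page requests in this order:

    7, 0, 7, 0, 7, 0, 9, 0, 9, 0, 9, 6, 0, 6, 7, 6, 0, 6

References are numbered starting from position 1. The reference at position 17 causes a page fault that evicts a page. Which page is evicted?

7

pos 1: 7 -> miss, frames [7]
pos 2: 0 -> miss, frames [7, 0]
pos 3: 7 -> hit
pos 4: 0 -> hit
pos 5: 7 -> hit
pos 6: 0 -> hit
pos 7: 9 -> miss, evict 7, frames [0, 9]
pos 8: 0 -> hit
pos 9: 9 -> hit
pos 10: 0 -> hit
pos 11: 9 -> hit
pos 12: 6 -> miss, evict 0, frames [9, 6]
pos 13: 0 -> miss, evict 9, frames [6, 0]
pos 14: 6 -> hit
pos 15: 7 -> miss, evict 0, frames [6, 7]
pos 16: 6 -> hit
pos 17: 0 -> miss, evict 7, frames [6, 0]
At position 17, page 7 is evicted.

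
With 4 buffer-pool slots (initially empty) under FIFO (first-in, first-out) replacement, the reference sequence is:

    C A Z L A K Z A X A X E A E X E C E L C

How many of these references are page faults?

C -> miss, frames {C}
A -> miss, frames {C,A}
Z -> miss, frames {C,A,Z}
L -> miss, frames {C,A,Z,L}
A -> hit
K -> miss, evict C, frames {A,Z,L,K}
Z -> hit
A -> hit
X -> miss, evict A, frames {Z,L,K,X}
A -> miss, evict Z, frames {L,K,X,A}
X -> hit
E -> miss, evict L, frames {K,X,A,E}
A -> hit
E -> hit
X -> hit
E -> hit
C -> miss, evict K, frames {X,A,E,C}
E -> hit
L -> miss, evict X, frames {A,E,C,L}
C -> hit
Page faults: 10.

10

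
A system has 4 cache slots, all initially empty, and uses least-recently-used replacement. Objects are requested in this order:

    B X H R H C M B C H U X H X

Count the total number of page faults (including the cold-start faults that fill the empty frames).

9

B: fault, frames (B)
X: fault, frames (B X)
H: fault, frames (B X H)
R: fault, frames (B X H R)
H: hit
C: fault, evict B, frames (X R H C)
M: fault, evict X, frames (R H C M)
B: fault, evict R, frames (H C M B)
C: hit
H: hit
U: fault, evict M, frames (B C H U)
X: fault, evict B, frames (C H U X)
H: hit
X: hit
Page faults: 9.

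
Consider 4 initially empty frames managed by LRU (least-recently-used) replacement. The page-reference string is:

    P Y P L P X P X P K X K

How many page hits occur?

P: miss, frames {P}
Y: miss, frames {P,Y}
P: hit
L: miss, frames {Y,P,L}
P: hit
X: miss, frames {Y,L,P,X}
P: hit
X: hit
P: hit
K: miss, evict Y, frames {L,X,P,K}
X: hit
K: hit
Hits: 7.

7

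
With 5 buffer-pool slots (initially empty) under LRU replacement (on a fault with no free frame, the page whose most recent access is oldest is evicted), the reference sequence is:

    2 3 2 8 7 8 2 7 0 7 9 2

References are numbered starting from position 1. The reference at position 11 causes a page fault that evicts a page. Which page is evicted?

3

pos 1: 2 → miss, frames [2]
pos 2: 3 → miss, frames [2, 3]
pos 3: 2 → hit
pos 4: 8 → miss, frames [3, 2, 8]
pos 5: 7 → miss, frames [3, 2, 8, 7]
pos 6: 8 → hit
pos 7: 2 → hit
pos 8: 7 → hit
pos 9: 0 → miss, frames [3, 8, 2, 7, 0]
pos 10: 7 → hit
pos 11: 9 → miss, evict 3, frames [8, 2, 0, 7, 9]
At position 11, page 3 is evicted.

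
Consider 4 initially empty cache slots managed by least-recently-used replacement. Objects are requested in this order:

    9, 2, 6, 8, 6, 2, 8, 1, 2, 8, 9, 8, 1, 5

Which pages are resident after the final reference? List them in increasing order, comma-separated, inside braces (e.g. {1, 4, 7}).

9 → miss, frames (9)
2 → miss, frames (9 2)
6 → miss, frames (9 2 6)
8 → miss, frames (9 2 6 8)
6 → hit
2 → hit
8 → hit
1 → miss, evict 9, frames (6 2 8 1)
2 → hit
8 → hit
9 → miss, evict 6, frames (1 2 8 9)
8 → hit
1 → hit
5 → miss, evict 2, frames (9 8 1 5)

{1, 5, 8, 9}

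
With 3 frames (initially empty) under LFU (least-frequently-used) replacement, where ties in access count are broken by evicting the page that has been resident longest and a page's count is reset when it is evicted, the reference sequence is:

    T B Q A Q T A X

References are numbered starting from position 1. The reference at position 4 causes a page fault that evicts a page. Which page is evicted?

pos 1: T → fault, frames {T}
pos 2: B → fault, frames {T,B}
pos 3: Q → fault, frames {T,B,Q}
pos 4: A → fault, evict T, frames {B,Q,A}
At position 4, page T is evicted.

T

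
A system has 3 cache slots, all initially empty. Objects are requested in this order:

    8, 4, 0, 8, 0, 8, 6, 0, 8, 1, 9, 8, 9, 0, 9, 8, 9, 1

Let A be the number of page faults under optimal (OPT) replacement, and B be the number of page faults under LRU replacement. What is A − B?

Under OPT: F F F . . . F . . F F . . . . . . F → 7 faults.
Under LRU: F F F . . . F . . F F . . F . . . F → 8 faults.
A − B = 7 − 8 = -1.

-1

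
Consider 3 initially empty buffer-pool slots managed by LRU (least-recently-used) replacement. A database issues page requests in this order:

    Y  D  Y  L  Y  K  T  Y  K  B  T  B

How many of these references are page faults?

Y -> fault, frames (Y)
D -> fault, frames (Y D)
Y -> hit
L -> fault, frames (D Y L)
Y -> hit
K -> fault, evict D, frames (L Y K)
T -> fault, evict L, frames (Y K T)
Y -> hit
K -> hit
B -> fault, evict T, frames (Y K B)
T -> fault, evict Y, frames (K B T)
B -> hit
Page faults: 7.

7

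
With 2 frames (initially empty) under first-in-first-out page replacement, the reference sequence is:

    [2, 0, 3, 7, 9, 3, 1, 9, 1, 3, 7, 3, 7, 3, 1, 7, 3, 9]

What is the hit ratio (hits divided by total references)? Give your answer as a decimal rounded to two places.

2: fault, frames (2)
0: fault, frames (2 0)
3: fault, evict 2, frames (0 3)
7: fault, evict 0, frames (3 7)
9: fault, evict 3, frames (7 9)
3: fault, evict 7, frames (9 3)
1: fault, evict 9, frames (3 1)
9: fault, evict 3, frames (1 9)
1: hit
3: fault, evict 1, frames (9 3)
7: fault, evict 9, frames (3 7)
3: hit
7: hit
3: hit
1: fault, evict 3, frames (7 1)
7: hit
3: fault, evict 7, frames (1 3)
9: fault, evict 1, frames (3 9)
Hits: 5 of 18 references → 5/18 = 0.2778.

0.28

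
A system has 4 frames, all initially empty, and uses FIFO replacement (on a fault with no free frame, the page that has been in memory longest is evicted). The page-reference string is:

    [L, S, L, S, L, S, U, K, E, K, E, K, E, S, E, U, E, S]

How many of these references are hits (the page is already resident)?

L → miss, frames [L]
S → miss, frames [L, S]
L → hit
S → hit
L → hit
S → hit
U → miss, frames [L, S, U]
K → miss, frames [L, S, U, K]
E → miss, evict L, frames [S, U, K, E]
K → hit
E → hit
K → hit
E → hit
S → hit
E → hit
U → hit
E → hit
S → hit
Hits: 13.

13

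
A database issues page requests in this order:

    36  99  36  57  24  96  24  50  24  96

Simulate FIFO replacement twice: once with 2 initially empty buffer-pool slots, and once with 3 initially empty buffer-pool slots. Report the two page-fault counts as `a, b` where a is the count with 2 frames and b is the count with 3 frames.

8, 6

2 frames: F F . F F F . F F F → 8 faults.
3 frames: F F . F F F . F . . → 6 faults.
6 < 8: adding a frame reduced faults, as is typical.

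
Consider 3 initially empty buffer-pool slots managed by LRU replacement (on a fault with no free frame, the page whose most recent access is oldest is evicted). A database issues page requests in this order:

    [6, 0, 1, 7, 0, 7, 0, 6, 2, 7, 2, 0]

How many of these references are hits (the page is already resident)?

6: fault, frames (6)
0: fault, frames (6 0)
1: fault, frames (6 0 1)
7: fault, evict 6, frames (0 1 7)
0: hit
7: hit
0: hit
6: fault, evict 1, frames (7 0 6)
2: fault, evict 7, frames (0 6 2)
7: fault, evict 0, frames (6 2 7)
2: hit
0: fault, evict 6, frames (7 2 0)
Hits: 4.

4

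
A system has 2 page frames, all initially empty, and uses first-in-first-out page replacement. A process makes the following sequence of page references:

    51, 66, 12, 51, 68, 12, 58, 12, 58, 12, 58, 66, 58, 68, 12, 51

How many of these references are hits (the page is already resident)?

5

51 → fault, frames {51}
66 → fault, frames {51,66}
12 → fault, evict 51, frames {66,12}
51 → fault, evict 66, frames {12,51}
68 → fault, evict 12, frames {51,68}
12 → fault, evict 51, frames {68,12}
58 → fault, evict 68, frames {12,58}
12 → hit
58 → hit
12 → hit
58 → hit
66 → fault, evict 12, frames {58,66}
58 → hit
68 → fault, evict 58, frames {66,68}
12 → fault, evict 66, frames {68,12}
51 → fault, evict 68, frames {12,51}
Hits: 5.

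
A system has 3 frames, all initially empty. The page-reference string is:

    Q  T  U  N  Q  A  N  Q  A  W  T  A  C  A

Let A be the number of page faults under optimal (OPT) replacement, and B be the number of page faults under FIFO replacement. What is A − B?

Under OPT: F F F F . F . . . F F . F . → 8 faults.
Under FIFO: F F F F F F . . . F F . F F → 10 faults.
A − B = 8 − 10 = -2.

-2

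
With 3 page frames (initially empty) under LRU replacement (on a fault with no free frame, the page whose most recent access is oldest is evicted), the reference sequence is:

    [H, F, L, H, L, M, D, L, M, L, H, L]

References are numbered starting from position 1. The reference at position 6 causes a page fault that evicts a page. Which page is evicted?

pos 1: H → fault, frames [H]
pos 2: F → fault, frames [H, F]
pos 3: L → fault, frames [H, F, L]
pos 4: H → hit
pos 5: L → hit
pos 6: M → fault, evict F, frames [H, L, M]
At position 6, page F is evicted.

F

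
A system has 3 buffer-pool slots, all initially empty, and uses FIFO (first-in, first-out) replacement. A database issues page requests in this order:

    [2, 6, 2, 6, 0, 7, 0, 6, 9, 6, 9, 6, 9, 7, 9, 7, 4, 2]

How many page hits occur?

2 -> miss, frames [2]
6 -> miss, frames [2, 6]
2 -> hit
6 -> hit
0 -> miss, frames [2, 6, 0]
7 -> miss, evict 2, frames [6, 0, 7]
0 -> hit
6 -> hit
9 -> miss, evict 6, frames [0, 7, 9]
6 -> miss, evict 0, frames [7, 9, 6]
9 -> hit
6 -> hit
9 -> hit
7 -> hit
9 -> hit
7 -> hit
4 -> miss, evict 7, frames [9, 6, 4]
2 -> miss, evict 9, frames [6, 4, 2]
Hits: 10.

10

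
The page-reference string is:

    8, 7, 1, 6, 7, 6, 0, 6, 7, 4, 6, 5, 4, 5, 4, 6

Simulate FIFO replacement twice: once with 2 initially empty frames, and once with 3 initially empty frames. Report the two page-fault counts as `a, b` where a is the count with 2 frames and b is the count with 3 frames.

2 frames: F F F F F . F F F F F F F . . F → 13 faults.
3 frames: F F F F . . F . F F F F . . . . → 9 faults.
9 < 13: adding a frame reduced faults, as is typical.

13, 9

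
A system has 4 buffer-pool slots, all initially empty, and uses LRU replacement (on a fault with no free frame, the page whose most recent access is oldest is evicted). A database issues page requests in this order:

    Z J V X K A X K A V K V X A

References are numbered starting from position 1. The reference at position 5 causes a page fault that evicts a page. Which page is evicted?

Z

pos 1: Z -> fault, frames {Z}
pos 2: J -> fault, frames {Z,J}
pos 3: V -> fault, frames {Z,J,V}
pos 4: X -> fault, frames {Z,J,V,X}
pos 5: K -> fault, evict Z, frames {J,V,X,K}
At position 5, page Z is evicted.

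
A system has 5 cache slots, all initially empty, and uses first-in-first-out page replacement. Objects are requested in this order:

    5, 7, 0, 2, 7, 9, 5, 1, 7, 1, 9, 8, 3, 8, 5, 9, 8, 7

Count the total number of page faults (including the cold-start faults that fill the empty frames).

10

5: miss, frames {5}
7: miss, frames {5,7}
0: miss, frames {5,7,0}
2: miss, frames {5,7,0,2}
7: hit
9: miss, frames {5,7,0,2,9}
5: hit
1: miss, evict 5, frames {7,0,2,9,1}
7: hit
1: hit
9: hit
8: miss, evict 7, frames {0,2,9,1,8}
3: miss, evict 0, frames {2,9,1,8,3}
8: hit
5: miss, evict 2, frames {9,1,8,3,5}
9: hit
8: hit
7: miss, evict 9, frames {1,8,3,5,7}
Page faults: 10.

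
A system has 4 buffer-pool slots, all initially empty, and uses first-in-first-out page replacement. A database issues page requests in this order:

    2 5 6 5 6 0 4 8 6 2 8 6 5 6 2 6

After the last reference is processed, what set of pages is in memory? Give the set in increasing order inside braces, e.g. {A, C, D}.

2 -> miss, frames [2]
5 -> miss, frames [2, 5]
6 -> miss, frames [2, 5, 6]
5 -> hit
6 -> hit
0 -> miss, frames [2, 5, 6, 0]
4 -> miss, evict 2, frames [5, 6, 0, 4]
8 -> miss, evict 5, frames [6, 0, 4, 8]
6 -> hit
2 -> miss, evict 6, frames [0, 4, 8, 2]
8 -> hit
6 -> miss, evict 0, frames [4, 8, 2, 6]
5 -> miss, evict 4, frames [8, 2, 6, 5]
6 -> hit
2 -> hit
6 -> hit

{2, 5, 6, 8}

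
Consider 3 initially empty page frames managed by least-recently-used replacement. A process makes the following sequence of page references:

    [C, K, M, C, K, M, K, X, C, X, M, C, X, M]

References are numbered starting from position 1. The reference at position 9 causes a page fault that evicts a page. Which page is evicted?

pos 1: C -> fault, frames (C)
pos 2: K -> fault, frames (C K)
pos 3: M -> fault, frames (C K M)
pos 4: C -> hit
pos 5: K -> hit
pos 6: M -> hit
pos 7: K -> hit
pos 8: X -> fault, evict C, frames (M K X)
pos 9: C -> fault, evict M, frames (K X C)
At position 9, page M is evicted.

M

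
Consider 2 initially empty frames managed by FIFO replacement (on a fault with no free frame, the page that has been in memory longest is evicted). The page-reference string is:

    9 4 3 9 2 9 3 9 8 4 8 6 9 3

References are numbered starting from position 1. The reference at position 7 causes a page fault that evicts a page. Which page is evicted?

9

pos 1: 9 → fault, frames {9}
pos 2: 4 → fault, frames {9,4}
pos 3: 3 → fault, evict 9, frames {4,3}
pos 4: 9 → fault, evict 4, frames {3,9}
pos 5: 2 → fault, evict 3, frames {9,2}
pos 6: 9 → hit
pos 7: 3 → fault, evict 9, frames {2,3}
At position 7, page 9 is evicted.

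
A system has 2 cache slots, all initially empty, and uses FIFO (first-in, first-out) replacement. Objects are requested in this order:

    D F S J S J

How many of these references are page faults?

4

D → fault, frames (D)
F → fault, frames (D F)
S → fault, evict D, frames (F S)
J → fault, evict F, frames (S J)
S → hit
J → hit
Page faults: 4.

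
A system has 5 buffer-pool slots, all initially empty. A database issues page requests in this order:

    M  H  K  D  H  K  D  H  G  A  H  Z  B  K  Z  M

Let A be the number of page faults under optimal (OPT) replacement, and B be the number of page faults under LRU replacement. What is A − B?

Under OPT: F F F F . . . . F F . F F . . . → 8 faults.
Under LRU: F F F F . . . . F F . F F F . F → 10 faults.
A − B = 8 − 10 = -2.

-2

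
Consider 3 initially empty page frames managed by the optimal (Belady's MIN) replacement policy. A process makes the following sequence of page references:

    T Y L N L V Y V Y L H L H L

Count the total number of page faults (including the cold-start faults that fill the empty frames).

T: miss, frames {T}
Y: miss, frames {T,Y}
L: miss, frames {T,Y,L}
N: miss, evict T, frames {Y,L,N}
L: hit
V: miss, evict N, frames {Y,L,V}
Y: hit
V: hit
Y: hit
L: hit
H: miss, evict V, frames {Y,L,H}
L: hit
H: hit
L: hit
Page faults: 6.

6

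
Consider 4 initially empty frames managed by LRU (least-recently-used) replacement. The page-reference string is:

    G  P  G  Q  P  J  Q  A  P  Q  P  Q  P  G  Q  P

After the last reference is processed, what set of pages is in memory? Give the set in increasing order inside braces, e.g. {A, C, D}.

G -> miss, frames {G}
P -> miss, frames {G,P}
G -> hit
Q -> miss, frames {P,G,Q}
P -> hit
J -> miss, frames {G,Q,P,J}
Q -> hit
A -> miss, evict G, frames {P,J,Q,A}
P -> hit
Q -> hit
P -> hit
Q -> hit
P -> hit
G -> miss, evict J, frames {A,Q,P,G}
Q -> hit
P -> hit

{A, G, P, Q}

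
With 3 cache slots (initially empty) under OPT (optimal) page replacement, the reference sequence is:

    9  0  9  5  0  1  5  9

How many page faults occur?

4

9: miss, frames [9]
0: miss, frames [9, 0]
9: hit
5: miss, frames [9, 0, 5]
0: hit
1: miss, evict 0, frames [9, 5, 1]
5: hit
9: hit
Page faults: 4.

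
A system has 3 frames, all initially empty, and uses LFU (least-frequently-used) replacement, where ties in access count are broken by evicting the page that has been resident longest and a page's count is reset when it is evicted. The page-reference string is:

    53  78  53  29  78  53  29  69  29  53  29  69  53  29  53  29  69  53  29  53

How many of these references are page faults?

4

53 -> fault, frames (53)
78 -> fault, frames (53 78)
53 -> hit
29 -> fault, frames (53 78 29)
78 -> hit
53 -> hit
29 -> hit
69 -> fault, evict 78, frames (53 29 69)
29 -> hit
53 -> hit
29 -> hit
69 -> hit
53 -> hit
29 -> hit
53 -> hit
29 -> hit
69 -> hit
53 -> hit
29 -> hit
53 -> hit
Page faults: 4.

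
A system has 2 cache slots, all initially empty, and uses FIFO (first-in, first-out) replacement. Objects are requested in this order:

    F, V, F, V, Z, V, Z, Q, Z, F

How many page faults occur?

5

F → fault, frames (F)
V → fault, frames (F V)
F → hit
V → hit
Z → fault, evict F, frames (V Z)
V → hit
Z → hit
Q → fault, evict V, frames (Z Q)
Z → hit
F → fault, evict Z, frames (Q F)
Page faults: 5.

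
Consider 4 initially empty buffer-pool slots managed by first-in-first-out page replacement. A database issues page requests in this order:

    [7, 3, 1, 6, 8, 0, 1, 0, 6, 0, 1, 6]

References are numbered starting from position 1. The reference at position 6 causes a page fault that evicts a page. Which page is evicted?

3

pos 1: 7 → miss, frames [7]
pos 2: 3 → miss, frames [7, 3]
pos 3: 1 → miss, frames [7, 3, 1]
pos 4: 6 → miss, frames [7, 3, 1, 6]
pos 5: 8 → miss, evict 7, frames [3, 1, 6, 8]
pos 6: 0 → miss, evict 3, frames [1, 6, 8, 0]
At position 6, page 3 is evicted.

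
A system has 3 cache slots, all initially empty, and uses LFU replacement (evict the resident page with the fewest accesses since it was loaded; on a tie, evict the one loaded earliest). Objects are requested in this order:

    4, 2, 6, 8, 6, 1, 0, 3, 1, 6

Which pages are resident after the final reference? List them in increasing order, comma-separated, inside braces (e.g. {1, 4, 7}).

4 → fault, frames {4}
2 → fault, frames {4,2}
6 → fault, frames {4,2,6}
8 → fault, evict 4, frames {2,6,8}
6 → hit
1 → fault, evict 2, frames {6,8,1}
0 → fault, evict 8, frames {6,1,0}
3 → fault, evict 1, frames {6,0,3}
1 → fault, evict 0, frames {6,3,1}
6 → hit

{1, 3, 6}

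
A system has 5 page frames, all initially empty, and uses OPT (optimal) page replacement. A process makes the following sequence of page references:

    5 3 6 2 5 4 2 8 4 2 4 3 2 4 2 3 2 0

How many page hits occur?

5 → fault, frames [5]
3 → fault, frames [5, 3]
6 → fault, frames [5, 3, 6]
2 → fault, frames [5, 3, 6, 2]
5 → hit
4 → fault, frames [5, 3, 6, 2, 4]
2 → hit
8 → fault, evict 6, frames [5, 3, 2, 4, 8]
4 → hit
2 → hit
4 → hit
3 → hit
2 → hit
4 → hit
2 → hit
3 → hit
2 → hit
0 → fault, evict 8, frames [5, 3, 2, 4, 0]
Hits: 11.

11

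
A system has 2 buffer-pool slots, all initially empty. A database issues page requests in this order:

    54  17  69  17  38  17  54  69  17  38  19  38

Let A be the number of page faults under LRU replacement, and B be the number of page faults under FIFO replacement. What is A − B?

-1

Under LRU: F F F . F . F F F F F . → 9 faults.
Under FIFO: F F F . F F F F F F F . → 10 faults.
A − B = 9 − 10 = -1.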